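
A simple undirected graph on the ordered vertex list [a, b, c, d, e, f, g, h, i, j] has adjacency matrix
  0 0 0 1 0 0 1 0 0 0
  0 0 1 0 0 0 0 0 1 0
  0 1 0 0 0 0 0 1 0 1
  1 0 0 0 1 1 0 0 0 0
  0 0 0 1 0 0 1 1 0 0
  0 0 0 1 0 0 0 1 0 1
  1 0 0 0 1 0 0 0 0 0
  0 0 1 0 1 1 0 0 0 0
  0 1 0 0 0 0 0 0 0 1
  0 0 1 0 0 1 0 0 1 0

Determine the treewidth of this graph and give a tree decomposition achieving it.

Treewidth 2.
Bags: B1 = {b, c, i}  B2 = {c, i, j}  B3 = {c, h, j}  B4 = {f, h, j}  B5 = {e, f, h}  B6 = {d, e, f}  B7 = {d, e, g}  B8 = {a, d, g}
Tree: B1–B2, B2–B3, B3–B4, B4–B5, B5–B6, B6–B7, B7–B8

The largest bag has 3 vertices, giving width 2; this decomposition certifies tw(G) ≤ 2. The edges b–i–j–c–b form a cycle, so G is not a tree and its treewidth is at least 2. Combining the bounds, tw(G) = 2.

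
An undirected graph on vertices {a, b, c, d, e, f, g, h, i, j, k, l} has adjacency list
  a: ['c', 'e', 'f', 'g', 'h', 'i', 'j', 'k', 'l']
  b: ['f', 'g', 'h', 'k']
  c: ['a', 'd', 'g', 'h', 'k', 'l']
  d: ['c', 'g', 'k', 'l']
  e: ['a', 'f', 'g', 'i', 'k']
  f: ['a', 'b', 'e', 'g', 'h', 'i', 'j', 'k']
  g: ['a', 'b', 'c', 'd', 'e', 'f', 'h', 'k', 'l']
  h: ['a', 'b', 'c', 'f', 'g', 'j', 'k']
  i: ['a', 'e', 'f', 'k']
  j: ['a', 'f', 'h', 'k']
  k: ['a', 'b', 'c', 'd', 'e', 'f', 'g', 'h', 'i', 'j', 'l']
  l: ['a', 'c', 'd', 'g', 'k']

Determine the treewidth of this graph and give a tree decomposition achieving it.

Treewidth 4.
One optimal decomposition is:
Bags: B1 = {a, f, g, h, k}  B2 = {a, e, f, g, k}  B3 = {a, e, f, i, k}  B4 = {a, c, g, h, k}  B5 = {b, f, g, h, k}  B6 = {a, f, h, j, k}  B7 = {a, c, g, k, l}  B8 = {c, d, g, k, l}
Tree: B1–B2, B2–B3, B1–B4, B1–B5, B1–B6, B4–B7, B7–B8

Each bag holds 5 vertices, so the decomposition has width 4, which upper-bounds the treewidth. Conversely, {c, d, g, k, l} is a clique of size 5, and the vertices of any clique must share a bag in every tree decomposition; so some bag has ≥ 5 vertices and tw(G) ≥ 4. Hence tw(G) = 4 exactly.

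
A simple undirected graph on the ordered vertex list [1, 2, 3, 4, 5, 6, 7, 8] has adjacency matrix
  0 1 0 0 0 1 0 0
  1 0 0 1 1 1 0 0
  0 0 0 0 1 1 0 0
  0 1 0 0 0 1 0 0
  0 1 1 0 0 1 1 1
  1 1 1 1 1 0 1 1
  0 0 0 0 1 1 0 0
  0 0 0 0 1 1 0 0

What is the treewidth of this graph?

A width-2 tree decomposition is:
Bags: B1 = {1, 2, 6}  B2 = {2, 5, 6}  B3 = {5, 6, 7}  B4 = {3, 5, 6}  B5 = {2, 4, 6}  B6 = {5, 6, 8}
Tree: B1–B2, B2–B3, B2–B4, B2–B5, B2–B6
Every bag has size at most 3, so the width is 3 − 1 = 2 and tw(G) ≤ 2. On the other hand G contains the 3-clique {1, 2, 6}. A clique must lie in a single bag of any decomposition, so no decomposition can have width below 2. Combining the bounds, tw(G) = 2.

2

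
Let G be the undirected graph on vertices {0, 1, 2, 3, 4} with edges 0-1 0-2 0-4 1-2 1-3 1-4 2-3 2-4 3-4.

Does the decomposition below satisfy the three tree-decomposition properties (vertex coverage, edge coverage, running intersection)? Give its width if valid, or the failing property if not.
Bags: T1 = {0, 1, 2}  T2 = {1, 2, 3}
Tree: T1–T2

A tree decomposition must satisfy three properties: every vertex lies in some bag; for every edge, both endpoints lie together in some bag; and for every vertex, the bags containing it form a connected subtree. Here vertex 4 appears in no bag, so the decomposition is invalid.

No — vertex 4 appears in no bag.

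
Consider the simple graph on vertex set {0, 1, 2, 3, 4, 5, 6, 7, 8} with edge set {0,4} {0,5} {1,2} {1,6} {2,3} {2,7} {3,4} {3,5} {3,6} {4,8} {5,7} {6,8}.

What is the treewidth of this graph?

3

A width-3 tree decomposition is:
Bags: B1 = {1, 2, 6, 8}  B2 = {2, 3, 6, 8}  B3 = {2, 3, 4, 8}  B4 = {2, 3, 4, 7}  B5 = {3, 4, 5, 7}  B6 = {0, 4, 5, 7}
Tree: B1–B2, B2–B3, B3–B4, B4–B5, B5–B6
The largest bag has 4 vertices, giving width 3; this decomposition certifies tw(G) ≤ 3. For the lower bound: the 4 vertex sets {1,6,8}, {2}, {3}, {0,4,5,7} are disjoint, each induces a connected subgraph, and every pair is joined by at least one edge of G. Contracting each set to a single vertex therefore yields K_{4} as a minor, and since treewidth is minor-monotone, tw(G) ≥ tw(K_{4}) = 3. Hence tw(G) = 3 exactly.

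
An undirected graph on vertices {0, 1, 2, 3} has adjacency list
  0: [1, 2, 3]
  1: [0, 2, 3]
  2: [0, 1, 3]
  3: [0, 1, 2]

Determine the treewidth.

A width-3 tree decomposition is:
Bags: B1 = {0, 1, 2, 3}
Tree: (single bag)
A single bag containing all 4 vertices is trivially a valid decomposition of width 3. Conversely, {0, 1, 2, 3} is a clique of size 4, and the vertices of any clique must share a bag in every tree decomposition; so some bag has ≥ 4 vertices and tw(G) ≥ 3. Therefore the treewidth is 3.

3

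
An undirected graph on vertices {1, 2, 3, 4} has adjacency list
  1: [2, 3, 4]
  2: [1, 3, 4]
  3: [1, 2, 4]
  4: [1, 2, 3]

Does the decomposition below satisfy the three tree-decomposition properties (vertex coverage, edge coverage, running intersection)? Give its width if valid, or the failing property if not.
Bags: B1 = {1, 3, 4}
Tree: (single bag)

No — vertex 2 appears in no bag.

A tree decomposition must satisfy three properties: every vertex lies in some bag; for every edge, both endpoints lie together in some bag; and for every vertex, the bags containing it form a connected subtree. Here vertex 2 appears in no bag, so the decomposition is invalid.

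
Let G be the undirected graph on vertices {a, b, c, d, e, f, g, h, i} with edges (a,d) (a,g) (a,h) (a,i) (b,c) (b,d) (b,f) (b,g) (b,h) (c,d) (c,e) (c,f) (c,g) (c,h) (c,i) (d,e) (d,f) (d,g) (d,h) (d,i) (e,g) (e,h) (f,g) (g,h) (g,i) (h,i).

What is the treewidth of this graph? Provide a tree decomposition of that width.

Every bag has size at most 5, so the width is 5 − 1 = 4 and tw(G) ≤ 4. For the lower bound, the 5 vertices {c, d, e, g, h} are pairwise adjacent, and any tree decomposition puts a clique entirely inside one bag — forcing width ≥ 4. Therefore the treewidth is 4.

Treewidth 4.
One optimal decomposition is:
Bags: B1 = {c, d, g, h, i}  B2 = {b, c, d, g, h}  B3 = {c, d, e, g, h}  B4 = {b, c, d, f, g}  B5 = {a, d, g, h, i}
Tree: B1–B2, B1–B3, B2–B4, B1–B5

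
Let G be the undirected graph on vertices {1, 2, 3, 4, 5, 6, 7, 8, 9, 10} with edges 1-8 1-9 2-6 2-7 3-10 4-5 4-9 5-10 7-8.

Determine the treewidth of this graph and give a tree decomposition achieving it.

The largest bag has 2 vertices, giving width 1; this decomposition certifies tw(G) ≤ 1. G has an edge, so its treewidth is at least 1. The upper and lower bounds meet at 1, so that is the treewidth.

Treewidth 1.
One optimal decomposition is:
Bags: B1 = {3, 10}  B2 = {5, 10}  B3 = {4, 5}  B4 = {4, 9}  B5 = {1, 9}  B6 = {1, 8}  B7 = {7, 8}  B8 = {2, 7}  B9 = {2, 6}
Tree: B1–B2, B2–B3, B3–B4, B4–B5, B5–B6, B6–B7, B7–B8, B8–B9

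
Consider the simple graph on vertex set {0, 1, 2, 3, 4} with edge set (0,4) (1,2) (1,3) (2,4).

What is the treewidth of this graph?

1

A width-1 tree decomposition is:
Bags: B1 = {1, 3}  B2 = {1, 2}  B3 = {2, 4}  B4 = {0, 4}
Tree: B1–B2, B2–B3, B3–B4
Every bag has size at most 2, so the width is 2 − 1 = 1 and tw(G) ≤ 1. G has an edge, so its treewidth is at least 1. Hence tw(G) = 1 exactly.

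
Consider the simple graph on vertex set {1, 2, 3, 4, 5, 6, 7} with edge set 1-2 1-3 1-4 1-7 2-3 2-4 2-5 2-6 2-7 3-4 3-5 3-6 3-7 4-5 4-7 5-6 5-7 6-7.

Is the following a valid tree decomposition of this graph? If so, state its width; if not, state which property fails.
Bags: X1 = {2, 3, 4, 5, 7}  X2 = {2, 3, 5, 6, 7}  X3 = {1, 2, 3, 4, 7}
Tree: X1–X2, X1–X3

Yes; width 4.

Every vertex of G appears in some bag (union = {1, 2, 3, 4, 5, 6, 7}); every edge is covered by a bag; and for each vertex v the set of bags containing v is connected in the bag tree. The decomposition is therefore valid. The largest bag has 5 vertices, so the width is 4.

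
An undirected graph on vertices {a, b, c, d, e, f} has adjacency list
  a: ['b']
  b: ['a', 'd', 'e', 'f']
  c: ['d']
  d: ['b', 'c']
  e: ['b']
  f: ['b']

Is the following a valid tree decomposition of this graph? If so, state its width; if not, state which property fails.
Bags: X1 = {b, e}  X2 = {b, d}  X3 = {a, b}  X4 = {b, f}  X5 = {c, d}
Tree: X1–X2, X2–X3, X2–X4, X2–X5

Checking the three conditions: (i) the bags cover all of {a, b, c, d, e, f}; (ii) for each edge, some bag contains both endpoints; (iii) the bags containing any fixed vertex form a subtree. All hold, so the decomposition is valid with width 2 − 1 = 1.

Yes; width 1.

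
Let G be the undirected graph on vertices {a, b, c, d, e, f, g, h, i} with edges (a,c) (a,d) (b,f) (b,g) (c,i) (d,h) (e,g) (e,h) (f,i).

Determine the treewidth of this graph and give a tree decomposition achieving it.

Treewidth 2.
One such decomposition:
Bags: B1 = {b, f, i}  B2 = {b, g, i}  B3 = {e, g, i}  B4 = {e, h, i}  B5 = {d, h, i}  B6 = {a, d, i}  B7 = {a, c, i}
Tree: B1–B2, B2–B3, B3–B4, B4–B5, B5–B6, B6–B7

Every bag has size at most 3, so the width is 3 − 1 = 2 and tw(G) ≤ 2. The edges i–f–b–g–e–h–d–a–c–i form a cycle, so G is not a tree and its treewidth is at least 2. Therefore the treewidth is 2.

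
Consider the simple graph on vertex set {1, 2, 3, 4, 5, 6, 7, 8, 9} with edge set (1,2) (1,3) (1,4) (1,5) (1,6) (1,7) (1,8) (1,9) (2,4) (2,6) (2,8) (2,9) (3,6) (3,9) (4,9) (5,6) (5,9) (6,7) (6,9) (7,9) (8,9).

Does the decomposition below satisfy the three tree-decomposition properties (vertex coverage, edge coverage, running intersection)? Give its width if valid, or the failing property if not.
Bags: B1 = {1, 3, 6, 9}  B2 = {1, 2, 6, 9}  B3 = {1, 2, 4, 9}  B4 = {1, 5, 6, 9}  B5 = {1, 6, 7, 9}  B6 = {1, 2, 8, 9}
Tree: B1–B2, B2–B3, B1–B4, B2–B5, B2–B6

Yes; width 3.

Checking the three conditions: (i) the bags cover all of {1, 2, 3, 4, 5, 6, 7, 8, 9}; (ii) for each edge, some bag contains both endpoints; (iii) the bags containing any fixed vertex form a subtree. All hold, so the decomposition is valid with width 4 − 1 = 3.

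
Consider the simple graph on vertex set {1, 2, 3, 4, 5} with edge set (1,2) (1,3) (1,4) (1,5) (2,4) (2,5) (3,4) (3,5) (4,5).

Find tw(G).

3

A width-3 tree decomposition is:
Bags: B1 = {1, 3, 4, 5}  B2 = {1, 2, 4, 5}
Tree: B1–B2
The largest bag has 4 vertices, giving width 3; this decomposition certifies tw(G) ≤ 3. Conversely, {1, 2, 4, 5} is a clique of size 4, and the vertices of any clique must share a bag in every tree decomposition; so some bag has ≥ 4 vertices and tw(G) ≥ 3. Hence tw(G) = 3 exactly.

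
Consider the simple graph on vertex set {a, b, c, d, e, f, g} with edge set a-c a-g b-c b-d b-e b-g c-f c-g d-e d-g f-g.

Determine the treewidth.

2

A width-2 tree decomposition is:
Bags: B1 = {b, c, g}  B2 = {b, d, g}  B3 = {c, f, g}  B4 = {b, d, e}  B5 = {a, c, g}
Tree: B1–B2, B1–B3, B2–B4, B1–B5
The largest bag has 3 vertices, giving width 2; this decomposition certifies tw(G) ≤ 2. Conversely, {b, d, g} is a clique of size 3, and the vertices of any clique must share a bag in every tree decomposition; so some bag has ≥ 3 vertices and tw(G) ≥ 2. Combining the bounds, tw(G) = 2.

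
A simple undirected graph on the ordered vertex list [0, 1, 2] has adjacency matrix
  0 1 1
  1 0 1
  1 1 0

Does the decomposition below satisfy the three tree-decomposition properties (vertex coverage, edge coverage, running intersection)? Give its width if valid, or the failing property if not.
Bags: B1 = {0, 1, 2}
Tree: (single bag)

Yes; width 2.

Vertex coverage: the bags together contain {0, 1, 2}, the full vertex set. Edge coverage: each edge of G has both endpoints in at least one bag. Running intersection: for every vertex, the bags containing it form a connected subtree. All three properties hold, so this is a valid tree decomposition of width max|bag| − 1 = 2, and hence tw(G) ≤ 2.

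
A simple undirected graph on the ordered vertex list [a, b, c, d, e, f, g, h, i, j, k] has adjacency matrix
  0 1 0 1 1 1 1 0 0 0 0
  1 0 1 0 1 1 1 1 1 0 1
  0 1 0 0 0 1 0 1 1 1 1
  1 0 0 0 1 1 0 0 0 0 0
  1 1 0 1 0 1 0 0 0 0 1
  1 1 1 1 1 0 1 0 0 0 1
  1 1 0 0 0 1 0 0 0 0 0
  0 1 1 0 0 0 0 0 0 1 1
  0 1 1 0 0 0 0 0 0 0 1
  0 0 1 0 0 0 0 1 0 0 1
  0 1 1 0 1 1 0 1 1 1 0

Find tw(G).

A width-3 tree decomposition is:
Bags: B1 = {b, c, h, k}  B2 = {b, c, f, k}  B3 = {b, e, f, k}  B4 = {a, b, e, f}  B5 = {a, b, f, g}  B6 = {c, h, j, k}  B7 = {b, c, i, k}  B8 = {a, d, e, f}
Tree: B1–B2, B2–B3, B3–B4, B4–B5, B1–B6, B2–B7, B4–B8
Each bag holds 4 vertices, so the decomposition has width 3, which upper-bounds the treewidth. On the other hand G contains the 4-clique {a, d, e, f}. A clique must lie in a single bag of any decomposition, so no decomposition can have width below 3. The upper and lower bounds meet at 3, so that is the treewidth.

3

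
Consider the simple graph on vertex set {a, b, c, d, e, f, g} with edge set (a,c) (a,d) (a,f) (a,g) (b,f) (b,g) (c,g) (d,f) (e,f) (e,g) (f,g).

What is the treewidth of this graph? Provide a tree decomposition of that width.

Every bag has size at most 3, so the width is 3 − 1 = 2 and tw(G) ≤ 2. For the lower bound, the 3 vertices {a, c, g} are pairwise adjacent, and any tree decomposition puts a clique entirely inside one bag — forcing width ≥ 2. Combining the bounds, tw(G) = 2.

Treewidth 2.
Bags: B1 = {a, f, g}  B2 = {b, f, g}  B3 = {a, c, g}  B4 = {a, d, f}  B5 = {e, f, g}
Tree: B1–B2, B1–B3, B1–B4, B1–B5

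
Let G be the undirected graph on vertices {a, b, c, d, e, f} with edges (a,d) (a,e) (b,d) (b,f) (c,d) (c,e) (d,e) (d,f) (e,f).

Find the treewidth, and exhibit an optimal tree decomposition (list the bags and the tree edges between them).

Treewidth 2.
One optimal decomposition is:
Bags: B1 = {a, d, e}  B2 = {d, e, f}  B3 = {c, d, e}  B4 = {b, d, f}
Tree: B1–B2, B1–B3, B2–B4

Every bag has size at most 3, so the width is 3 − 1 = 2 and tw(G) ≤ 2. For the lower bound, the 3 vertices {d, e, f} are pairwise adjacent, and any tree decomposition puts a clique entirely inside one bag — forcing width ≥ 2. Combining the bounds, tw(G) = 2.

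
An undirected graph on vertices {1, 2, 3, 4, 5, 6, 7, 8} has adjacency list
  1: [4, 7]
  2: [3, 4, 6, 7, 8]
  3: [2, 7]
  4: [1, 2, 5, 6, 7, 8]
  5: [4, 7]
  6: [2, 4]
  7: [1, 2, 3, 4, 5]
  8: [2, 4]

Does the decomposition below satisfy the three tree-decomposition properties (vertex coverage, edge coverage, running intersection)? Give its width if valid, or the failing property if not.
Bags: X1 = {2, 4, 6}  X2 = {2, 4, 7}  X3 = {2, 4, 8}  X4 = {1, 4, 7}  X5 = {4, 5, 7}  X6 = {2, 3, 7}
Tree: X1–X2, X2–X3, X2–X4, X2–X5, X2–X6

Yes; width 2.

Checking the three conditions: (i) the bags cover all of {1, 2, 3, 4, 5, 6, 7, 8}; (ii) for each edge, some bag contains both endpoints; (iii) the bags containing any fixed vertex form a subtree. All hold, so the decomposition is valid with width 3 − 1 = 2.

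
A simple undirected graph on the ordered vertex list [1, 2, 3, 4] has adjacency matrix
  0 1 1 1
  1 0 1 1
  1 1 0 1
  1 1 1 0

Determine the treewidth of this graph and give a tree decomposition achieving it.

Treewidth 3.
One optimal decomposition is:
Bags: B1 = {1, 2, 3, 4}
Tree: (single bag)

A single bag containing all 4 vertices is trivially a valid decomposition of width 3. On the other hand G contains the 4-clique {1, 2, 3, 4}. A clique must lie in a single bag of any decomposition, so no decomposition can have width below 3. The upper and lower bounds meet at 3, so that is the treewidth.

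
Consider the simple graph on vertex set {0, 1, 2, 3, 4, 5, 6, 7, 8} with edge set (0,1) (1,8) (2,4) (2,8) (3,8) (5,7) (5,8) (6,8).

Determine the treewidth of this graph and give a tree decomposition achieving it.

The largest bag has 2 vertices, giving width 1; this decomposition certifies tw(G) ≤ 1. Any graph with an edge has treewidth ≥ 1, and G has the edge 2–8. The upper and lower bounds meet at 1, so that is the treewidth.

Treewidth 1.
One optimal decomposition is:
Bags: B1 = {2, 8}  B2 = {5, 8}  B3 = {3, 8}  B4 = {1, 8}  B5 = {2, 4}  B6 = {0, 1}  B7 = {5, 7}  B8 = {6, 8}
Tree: B1–B2, B1–B3, B3–B4, B1–B5, B4–B6, B2–B7, B2–B8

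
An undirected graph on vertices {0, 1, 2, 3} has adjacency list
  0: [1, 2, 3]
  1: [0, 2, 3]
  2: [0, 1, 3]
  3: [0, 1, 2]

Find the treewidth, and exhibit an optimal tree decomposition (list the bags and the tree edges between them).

Treewidth 3.
Bags: B1 = {0, 1, 2, 3}
Tree: (single bag)

A single bag containing all 4 vertices is trivially a valid decomposition of width 3. Conversely, {0, 1, 2, 3} is a clique of size 4, and the vertices of any clique must share a bag in every tree decomposition; so some bag has ≥ 4 vertices and tw(G) ≥ 3. The upper and lower bounds meet at 3, so that is the treewidth.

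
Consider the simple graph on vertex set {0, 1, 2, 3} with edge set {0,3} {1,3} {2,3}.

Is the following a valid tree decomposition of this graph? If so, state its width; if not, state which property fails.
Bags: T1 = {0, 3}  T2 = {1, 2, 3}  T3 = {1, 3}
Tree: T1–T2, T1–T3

A tree decomposition must satisfy three properties: every vertex lies in some bag; for every edge, both endpoints lie together in some bag; and for every vertex, the bags containing it form a connected subtree. Here bags containing vertex 1 are not connected in the tree, so the decomposition is invalid.

No — bags containing vertex 1 are not connected in the tree.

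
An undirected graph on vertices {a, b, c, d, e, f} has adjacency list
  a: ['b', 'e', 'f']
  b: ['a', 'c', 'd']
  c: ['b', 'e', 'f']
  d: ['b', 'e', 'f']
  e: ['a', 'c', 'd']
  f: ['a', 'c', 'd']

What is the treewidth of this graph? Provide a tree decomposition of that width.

Every bag has size at most 4, so the width is 4 − 1 = 3 and tw(G) ≤ 3. For the lower bound: the 4 vertex sets {c,f}, {b,d}, {e}, {a} are disjoint, each induces a connected subgraph, and every pair is joined by at least one edge of G. Contracting each set to a single vertex therefore yields K_{4} as a minor, and since treewidth is minor-monotone, tw(G) ≥ tw(K_{4}) = 3. Therefore the treewidth is 3.

Treewidth 3.
Bags: B1 = {b, c, e, f}  B2 = {b, d, e, f}  B3 = {a, b, e, f}
Tree: B1–B2, B2–B3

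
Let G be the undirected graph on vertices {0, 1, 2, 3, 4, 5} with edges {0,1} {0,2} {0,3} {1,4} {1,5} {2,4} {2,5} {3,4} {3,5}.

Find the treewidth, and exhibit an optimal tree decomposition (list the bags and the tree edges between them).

Every bag has size at most 4, so the width is 4 − 1 = 3 and tw(G) ≤ 3. For the lower bound: the 4 vertex sets {2,4}, {0,3}, {1}, {5} are disjoint, each induces a connected subgraph, and every pair is joined by at least one edge of G. Contracting each set to a single vertex therefore yields K_{4} as a minor, and since treewidth is minor-monotone, tw(G) ≥ tw(K_{4}) = 3. Therefore the treewidth is 3.

Treewidth 3.
One such decomposition:
Bags: B1 = {1, 2, 3, 4}  B2 = {0, 1, 2, 3}  B3 = {1, 2, 3, 5}
Tree: B1–B2, B2–B3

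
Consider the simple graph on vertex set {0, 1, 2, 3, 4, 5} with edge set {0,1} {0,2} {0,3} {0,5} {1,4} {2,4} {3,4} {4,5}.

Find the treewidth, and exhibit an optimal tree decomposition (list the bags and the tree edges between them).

Treewidth 2.
One optimal decomposition is:
Bags: B1 = {0, 1, 4}  B2 = {0, 2, 4}  B3 = {0, 3, 4}  B4 = {0, 4, 5}
Tree: B1–B2, B2–B3, B3–B4

Each bag holds 3 vertices, so the decomposition has width 2, which upper-bounds the treewidth. The edges 0–1–4–2–0 form a cycle, so G is not a tree and its treewidth is at least 2. The upper and lower bounds meet at 2, so that is the treewidth.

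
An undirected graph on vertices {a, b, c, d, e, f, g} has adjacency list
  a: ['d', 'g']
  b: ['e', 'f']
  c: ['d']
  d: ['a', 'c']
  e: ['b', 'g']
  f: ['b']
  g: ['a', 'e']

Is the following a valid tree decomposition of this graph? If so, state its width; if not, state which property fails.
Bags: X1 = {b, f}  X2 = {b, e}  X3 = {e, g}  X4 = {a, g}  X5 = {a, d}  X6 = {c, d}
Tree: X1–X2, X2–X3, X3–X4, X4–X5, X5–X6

Every vertex of G appears in some bag (union = {a, b, c, d, e, f, g}); every edge is covered by a bag; and for each vertex v the set of bags containing v is connected in the bag tree. The decomposition is therefore valid. The largest bag has 2 vertices, so the width is 1.

Yes; width 1.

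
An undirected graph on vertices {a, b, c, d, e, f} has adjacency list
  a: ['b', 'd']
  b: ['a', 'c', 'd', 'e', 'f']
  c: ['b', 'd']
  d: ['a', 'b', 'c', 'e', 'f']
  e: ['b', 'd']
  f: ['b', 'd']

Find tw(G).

2

A width-2 tree decomposition is:
Bags: B1 = {b, d, e}  B2 = {b, d, f}  B3 = {a, b, d}  B4 = {b, c, d}
Tree: B1–B2, B1–B3, B2–B4
Every bag has size at most 3, so the width is 3 − 1 = 2 and tw(G) ≤ 2. On the other hand G contains the 3-clique {b, d, e}. A clique must lie in a single bag of any decomposition, so no decomposition can have width below 2. Combining the bounds, tw(G) = 2.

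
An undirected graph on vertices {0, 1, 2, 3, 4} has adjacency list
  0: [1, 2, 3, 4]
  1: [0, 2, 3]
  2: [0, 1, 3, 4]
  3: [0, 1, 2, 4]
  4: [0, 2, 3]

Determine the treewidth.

3

A width-3 tree decomposition is:
Bags: B1 = {0, 2, 3, 4}  B2 = {0, 1, 2, 3}
Tree: B1–B2
The largest bag has 4 vertices, giving width 3; this decomposition certifies tw(G) ≤ 3. On the other hand G contains the 4-clique {0, 1, 2, 3}. A clique must lie in a single bag of any decomposition, so no decomposition can have width below 3. Combining the bounds, tw(G) = 3.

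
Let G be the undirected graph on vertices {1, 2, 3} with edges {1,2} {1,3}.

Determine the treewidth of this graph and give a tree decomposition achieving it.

The largest bag has 2 vertices, giving width 1; this decomposition certifies tw(G) ≤ 1. G has an edge, so its treewidth is at least 1. The upper and lower bounds meet at 1, so that is the treewidth.

Treewidth 1.
One such decomposition:
Bags: B1 = {1, 3}  B2 = {1, 2}
Tree: B1–B2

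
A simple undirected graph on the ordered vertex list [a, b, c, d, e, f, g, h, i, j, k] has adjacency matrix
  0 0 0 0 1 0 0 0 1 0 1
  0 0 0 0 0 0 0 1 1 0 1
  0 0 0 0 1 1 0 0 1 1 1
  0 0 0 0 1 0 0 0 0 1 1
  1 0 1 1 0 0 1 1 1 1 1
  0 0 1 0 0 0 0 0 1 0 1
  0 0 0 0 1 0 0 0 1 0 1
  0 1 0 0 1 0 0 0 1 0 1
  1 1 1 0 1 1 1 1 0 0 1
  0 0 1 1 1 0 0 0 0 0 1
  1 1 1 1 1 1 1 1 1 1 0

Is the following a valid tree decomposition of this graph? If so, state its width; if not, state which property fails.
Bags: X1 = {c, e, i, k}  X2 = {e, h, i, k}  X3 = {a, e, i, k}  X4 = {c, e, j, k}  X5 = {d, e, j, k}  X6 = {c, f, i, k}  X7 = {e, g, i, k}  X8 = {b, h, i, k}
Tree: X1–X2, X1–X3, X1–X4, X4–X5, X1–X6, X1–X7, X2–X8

Checking the three conditions: (i) the bags cover all of {a, b, c, d, e, f, g, h, i, j, k}; (ii) for each edge, some bag contains both endpoints; (iii) the bags containing any fixed vertex form a subtree. All hold, so the decomposition is valid with width 4 − 1 = 3.

Yes; width 3.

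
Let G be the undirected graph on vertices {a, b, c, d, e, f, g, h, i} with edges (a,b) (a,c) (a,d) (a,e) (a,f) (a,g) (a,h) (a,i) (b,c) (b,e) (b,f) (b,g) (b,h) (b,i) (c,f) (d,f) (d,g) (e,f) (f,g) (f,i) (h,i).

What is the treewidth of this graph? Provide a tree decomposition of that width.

Every bag has size at most 4, so the width is 4 − 1 = 3 and tw(G) ≤ 3. On the other hand G contains the 4-clique {a, b, h, i}. A clique must lie in a single bag of any decomposition, so no decomposition can have width below 3. The upper and lower bounds meet at 3, so that is the treewidth.

Treewidth 3.
One optimal decomposition is:
Bags: B1 = {a, b, f, g}  B2 = {a, b, c, f}  B3 = {a, d, f, g}  B4 = {a, b, e, f}  B5 = {a, b, f, i}  B6 = {a, b, h, i}
Tree: B1–B2, B1–B3, B2–B4, B2–B5, B5–B6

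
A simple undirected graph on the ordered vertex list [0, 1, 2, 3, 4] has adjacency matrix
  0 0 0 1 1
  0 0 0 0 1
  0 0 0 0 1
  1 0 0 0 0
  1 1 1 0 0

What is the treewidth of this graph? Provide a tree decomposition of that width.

The largest bag has 2 vertices, giving width 1; this decomposition certifies tw(G) ≤ 1. G has an edge, so its treewidth is at least 1. Therefore the treewidth is 1.

Treewidth 1.
One such decomposition:
Bags: B1 = {2, 4}  B2 = {1, 4}  B3 = {0, 4}  B4 = {0, 3}
Tree: B1–B2, B1–B3, B3–B4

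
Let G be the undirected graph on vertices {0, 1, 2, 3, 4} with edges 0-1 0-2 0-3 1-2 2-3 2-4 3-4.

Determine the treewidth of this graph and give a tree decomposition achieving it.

Treewidth 2.
Bags: B1 = {0, 2, 3}  B2 = {0, 1, 2}  B3 = {2, 3, 4}
Tree: B1–B2, B1–B3

Every bag has size at most 3, so the width is 3 − 1 = 2 and tw(G) ≤ 2. On the other hand G contains the 3-clique {0, 1, 2}. A clique must lie in a single bag of any decomposition, so no decomposition can have width below 2. Therefore the treewidth is 2.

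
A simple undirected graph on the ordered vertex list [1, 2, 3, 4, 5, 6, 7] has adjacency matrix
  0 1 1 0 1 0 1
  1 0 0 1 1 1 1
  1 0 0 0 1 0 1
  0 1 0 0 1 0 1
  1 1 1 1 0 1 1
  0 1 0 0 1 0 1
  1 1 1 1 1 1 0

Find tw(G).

A width-3 tree decomposition is:
Bags: B1 = {2, 5, 6, 7}  B2 = {1, 2, 5, 7}  B3 = {1, 3, 5, 7}  B4 = {2, 4, 5, 7}
Tree: B1–B2, B2–B3, B1–B4
Every bag has size at most 4, so the width is 4 − 1 = 3 and tw(G) ≤ 3. On the other hand G contains the 4-clique {1, 2, 5, 7}. A clique must lie in a single bag of any decomposition, so no decomposition can have width below 3. The upper and lower bounds meet at 3, so that is the treewidth.

3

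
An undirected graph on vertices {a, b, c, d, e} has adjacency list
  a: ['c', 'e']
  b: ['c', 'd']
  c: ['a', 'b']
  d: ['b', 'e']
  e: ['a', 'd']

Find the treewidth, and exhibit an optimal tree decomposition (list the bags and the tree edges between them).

Every bag has size at most 3, so the width is 3 − 1 = 2 and tw(G) ≤ 2. For the lower bound, G contains the cycle d–b–c–a–e–d, so G is not a forest; only forests have treewidth ≤ 1, hence tw(G) ≥ 2. Hence tw(G) = 2 exactly.

Treewidth 2.
One optimal decomposition is:
Bags: B1 = {b, c, d}  B2 = {a, c, d}  B3 = {a, d, e}
Tree: B1–B2, B2–B3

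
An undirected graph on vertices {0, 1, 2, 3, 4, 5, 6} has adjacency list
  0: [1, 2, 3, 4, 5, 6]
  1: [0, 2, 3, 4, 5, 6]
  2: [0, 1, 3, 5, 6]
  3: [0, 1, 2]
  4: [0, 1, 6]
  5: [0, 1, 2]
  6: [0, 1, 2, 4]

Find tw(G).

A width-3 tree decomposition is:
Bags: B1 = {0, 1, 2, 5}  B2 = {0, 1, 2, 3}  B3 = {0, 1, 2, 6}  B4 = {0, 1, 4, 6}
Tree: B1–B2, B1–B3, B3–B4
Every bag has size at most 4, so the width is 4 − 1 = 3 and tw(G) ≤ 3. On the other hand G contains the 4-clique {0, 1, 2, 3}. A clique must lie in a single bag of any decomposition, so no decomposition can have width below 3. Hence tw(G) = 3 exactly.

3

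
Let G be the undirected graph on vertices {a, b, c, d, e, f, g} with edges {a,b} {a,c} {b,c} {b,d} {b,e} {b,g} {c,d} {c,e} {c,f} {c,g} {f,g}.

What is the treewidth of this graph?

A width-2 tree decomposition is:
Bags: B1 = {b, c, g}  B2 = {b, c, e}  B3 = {c, f, g}  B4 = {b, c, d}  B5 = {a, b, c}
Tree: B1–B2, B1–B3, B1–B4, B1–B5
Every bag has size at most 3, so the width is 3 − 1 = 2 and tw(G) ≤ 2. For the lower bound, the 3 vertices {c, f, g} are pairwise adjacent, and any tree decomposition puts a clique entirely inside one bag — forcing width ≥ 2. The upper and lower bounds meet at 2, so that is the treewidth.

2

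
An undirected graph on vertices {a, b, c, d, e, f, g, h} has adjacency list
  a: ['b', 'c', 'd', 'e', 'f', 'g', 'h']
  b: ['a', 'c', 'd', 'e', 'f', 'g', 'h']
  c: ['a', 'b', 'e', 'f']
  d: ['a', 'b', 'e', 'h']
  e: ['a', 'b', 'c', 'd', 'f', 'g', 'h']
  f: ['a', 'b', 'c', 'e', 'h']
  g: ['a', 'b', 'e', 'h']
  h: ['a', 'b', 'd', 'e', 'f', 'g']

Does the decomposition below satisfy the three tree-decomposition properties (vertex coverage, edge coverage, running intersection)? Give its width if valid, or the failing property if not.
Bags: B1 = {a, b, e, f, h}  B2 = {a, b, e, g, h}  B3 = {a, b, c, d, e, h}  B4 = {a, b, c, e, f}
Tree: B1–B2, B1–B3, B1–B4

A tree decomposition must satisfy three properties: every vertex lies in some bag; for every edge, both endpoints lie together in some bag; and for every vertex, the bags containing it form a connected subtree. Here bags containing vertex c are not connected in the tree, so the decomposition is invalid.

No — bags containing vertex c are not connected in the tree.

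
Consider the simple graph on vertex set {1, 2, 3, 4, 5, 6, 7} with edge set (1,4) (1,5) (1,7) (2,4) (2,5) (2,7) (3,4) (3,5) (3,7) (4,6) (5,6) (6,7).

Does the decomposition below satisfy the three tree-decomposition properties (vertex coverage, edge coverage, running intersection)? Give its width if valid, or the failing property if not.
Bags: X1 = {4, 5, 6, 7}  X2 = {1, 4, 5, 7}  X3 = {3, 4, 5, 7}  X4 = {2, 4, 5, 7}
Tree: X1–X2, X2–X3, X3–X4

Checking the three conditions: (i) the bags cover all of {1, 2, 3, 4, 5, 6, 7}; (ii) for each edge, some bag contains both endpoints; (iii) the bags containing any fixed vertex form a subtree. All hold, so the decomposition is valid with width 4 − 1 = 3.

Yes; width 3.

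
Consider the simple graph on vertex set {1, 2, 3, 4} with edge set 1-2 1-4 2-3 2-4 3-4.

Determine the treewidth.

2

A width-2 tree decomposition is:
Bags: B1 = {2, 3, 4}  B2 = {1, 2, 4}
Tree: B1–B2
The largest bag has 3 vertices, giving width 2; this decomposition certifies tw(G) ≤ 2. Conversely, {1, 2, 4} is a clique of size 3, and the vertices of any clique must share a bag in every tree decomposition; so some bag has ≥ 3 vertices and tw(G) ≥ 2. Therefore the treewidth is 2.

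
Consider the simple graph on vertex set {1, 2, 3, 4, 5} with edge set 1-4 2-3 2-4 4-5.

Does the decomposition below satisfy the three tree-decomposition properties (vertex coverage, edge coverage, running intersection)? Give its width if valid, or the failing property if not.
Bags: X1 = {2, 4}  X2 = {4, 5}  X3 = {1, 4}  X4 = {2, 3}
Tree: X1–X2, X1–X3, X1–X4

Yes; width 1.

Every vertex of G appears in some bag (union = {1, 2, 3, 4, 5}); every edge is covered by a bag; and for each vertex v the set of bags containing v is connected in the bag tree. The decomposition is therefore valid. The largest bag has 2 vertices, so the width is 1.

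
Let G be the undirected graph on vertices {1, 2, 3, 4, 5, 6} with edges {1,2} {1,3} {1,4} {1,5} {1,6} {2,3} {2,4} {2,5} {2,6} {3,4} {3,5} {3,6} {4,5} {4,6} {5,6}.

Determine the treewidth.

5

A width-5 tree decomposition is:
Bags: B1 = {1, 2, 3, 4, 5, 6}
Tree: (single bag)
With just one bag of size 6, the width is 6 − 1 = 5, so tw(G) ≤ 5. For the lower bound, the 6 vertices {1, 2, 3, 4, 5, 6} are pairwise adjacent, and any tree decomposition puts a clique entirely inside one bag — forcing width ≥ 5. Combining the bounds, tw(G) = 5.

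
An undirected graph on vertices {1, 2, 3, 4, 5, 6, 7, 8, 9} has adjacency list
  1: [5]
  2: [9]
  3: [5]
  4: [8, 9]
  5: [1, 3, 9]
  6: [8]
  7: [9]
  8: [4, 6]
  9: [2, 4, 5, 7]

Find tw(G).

A width-1 tree decomposition is:
Bags: B1 = {4, 9}  B2 = {5, 9}  B3 = {3, 5}  B4 = {1, 5}  B5 = {2, 9}  B6 = {4, 8}  B7 = {7, 9}  B8 = {6, 8}
Tree: B1–B2, B2–B3, B3–B4, B2–B5, B1–B6, B1–B7, B6–B8
The largest bag has 2 vertices, giving width 1; this decomposition certifies tw(G) ≤ 1. Any graph with an edge has treewidth ≥ 1, and G has the edge 9–4. Combining the bounds, tw(G) = 1.

1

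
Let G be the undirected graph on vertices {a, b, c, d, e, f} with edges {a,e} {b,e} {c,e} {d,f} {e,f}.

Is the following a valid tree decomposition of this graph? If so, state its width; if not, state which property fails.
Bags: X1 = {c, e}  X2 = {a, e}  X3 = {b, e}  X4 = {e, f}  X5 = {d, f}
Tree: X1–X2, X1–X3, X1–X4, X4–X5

Checking the three conditions: (i) the bags cover all of {a, b, c, d, e, f}; (ii) for each edge, some bag contains both endpoints; (iii) the bags containing any fixed vertex form a subtree. All hold, so the decomposition is valid with width 2 − 1 = 1.

Yes; width 1.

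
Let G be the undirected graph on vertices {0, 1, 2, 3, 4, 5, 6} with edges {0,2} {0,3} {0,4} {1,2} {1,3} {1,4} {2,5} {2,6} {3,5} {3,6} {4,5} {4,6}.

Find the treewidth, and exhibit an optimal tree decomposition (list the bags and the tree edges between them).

Each bag holds 4 vertices, so the decomposition has width 3, which upper-bounds the treewidth. For the lower bound: the 4 vertex sets {2,5}, {1,3}, {4}, {0} are disjoint, each induces a connected subgraph, and every pair is joined by at least one edge of G. Contracting each set to a single vertex therefore yields K_{4} as a minor, and since treewidth is minor-monotone, tw(G) ≥ tw(K_{4}) = 3. Combining the bounds, tw(G) = 3.

Treewidth 3.
One such decomposition:
Bags: B1 = {2, 3, 4, 5}  B2 = {1, 2, 3, 4}  B3 = {0, 2, 3, 4}  B4 = {2, 3, 4, 6}
Tree: B1–B2, B2–B3, B3–B4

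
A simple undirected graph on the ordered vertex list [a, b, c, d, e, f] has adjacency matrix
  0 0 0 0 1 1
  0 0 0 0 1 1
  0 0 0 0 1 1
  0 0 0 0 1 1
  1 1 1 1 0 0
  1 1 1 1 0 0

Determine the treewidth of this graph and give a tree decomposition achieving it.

Each bag holds 3 vertices, so the decomposition has width 2, which upper-bounds the treewidth. Since f–c–e–a–f is a cycle in G, G is not acyclic. Forests are exactly the graphs of treewidth ≤ 1, so tw(G) ≥ 2. Therefore the treewidth is 2.

Treewidth 2.
One optimal decomposition is:
Bags: B1 = {c, e, f}  B2 = {a, e, f}  B3 = {d, e, f}  B4 = {b, e, f}
Tree: B1–B2, B2–B3, B3–B4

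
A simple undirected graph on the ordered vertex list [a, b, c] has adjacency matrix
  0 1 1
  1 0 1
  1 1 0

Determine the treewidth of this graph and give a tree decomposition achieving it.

With just one bag of size 3, the width is 3 − 1 = 2, so tw(G) ≤ 2. Conversely, {a, b, c} is a clique of size 3, and the vertices of any clique must share a bag in every tree decomposition; so some bag has ≥ 3 vertices and tw(G) ≥ 2. Hence tw(G) = 2 exactly.

Treewidth 2.
Bags: B1 = {a, b, c}
Tree: (single bag)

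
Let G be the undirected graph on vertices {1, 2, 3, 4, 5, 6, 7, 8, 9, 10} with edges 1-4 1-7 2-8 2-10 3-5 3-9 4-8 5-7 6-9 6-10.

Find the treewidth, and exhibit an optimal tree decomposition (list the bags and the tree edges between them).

Treewidth 2.
Bags: B1 = {3, 5, 9}  B2 = {5, 7, 9}  B3 = {1, 7, 9}  B4 = {1, 4, 9}  B5 = {4, 8, 9}  B6 = {2, 8, 9}  B7 = {2, 9, 10}  B8 = {6, 9, 10}
Tree: B1–B2, B2–B3, B3–B4, B4–B5, B5–B6, B6–B7, B7–B8

Every bag has size at most 3, so the width is 3 − 1 = 2 and tw(G) ≤ 2. For the lower bound, G contains the cycle 9–3–5–7–1–4–8–2–10–6–9, so G is not a forest; only forests have treewidth ≤ 1, hence tw(G) ≥ 2. Therefore the treewidth is 2.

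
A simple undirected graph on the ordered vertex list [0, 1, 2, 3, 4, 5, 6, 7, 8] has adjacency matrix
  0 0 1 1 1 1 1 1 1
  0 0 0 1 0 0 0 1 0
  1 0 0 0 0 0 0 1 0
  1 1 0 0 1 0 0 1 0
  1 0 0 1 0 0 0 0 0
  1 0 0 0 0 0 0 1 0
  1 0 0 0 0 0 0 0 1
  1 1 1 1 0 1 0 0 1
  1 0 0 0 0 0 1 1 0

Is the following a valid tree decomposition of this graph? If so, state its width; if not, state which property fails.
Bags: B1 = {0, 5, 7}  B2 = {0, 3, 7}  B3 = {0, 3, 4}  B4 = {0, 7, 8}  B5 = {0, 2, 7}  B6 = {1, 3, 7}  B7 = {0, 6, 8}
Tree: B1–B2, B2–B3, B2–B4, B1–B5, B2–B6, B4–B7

Yes; width 2.

Vertex coverage: the bags together contain {0, 1, 2, 3, 4, 5, 6, 7, 8}, the full vertex set. Edge coverage: each edge of G has both endpoints in at least one bag. Running intersection: for every vertex, the bags containing it form a connected subtree. All three properties hold, so this is a valid tree decomposition of width max|bag| − 1 = 2, and hence tw(G) ≤ 2.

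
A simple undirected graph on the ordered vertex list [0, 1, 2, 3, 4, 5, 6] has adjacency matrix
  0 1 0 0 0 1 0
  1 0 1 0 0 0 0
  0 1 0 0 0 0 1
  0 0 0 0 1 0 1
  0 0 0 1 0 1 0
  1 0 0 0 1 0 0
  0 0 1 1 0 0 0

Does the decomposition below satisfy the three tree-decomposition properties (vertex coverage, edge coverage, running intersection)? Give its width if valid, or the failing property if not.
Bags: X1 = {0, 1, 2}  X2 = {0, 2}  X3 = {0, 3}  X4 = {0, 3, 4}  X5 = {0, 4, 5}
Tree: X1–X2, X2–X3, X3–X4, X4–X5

A tree decomposition must satisfy three properties: every vertex lies in some bag; for every edge, both endpoints lie together in some bag; and for every vertex, the bags containing it form a connected subtree. Here vertex 6 appears in no bag, so the decomposition is invalid.

No — vertex 6 appears in no bag.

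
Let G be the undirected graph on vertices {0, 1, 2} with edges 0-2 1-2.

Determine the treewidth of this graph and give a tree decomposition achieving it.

Each bag holds 2 vertices, so the decomposition has width 1, which upper-bounds the treewidth. Any graph with an edge has treewidth ≥ 1, and G has the edge 1–2. Therefore the treewidth is 1.

Treewidth 1.
One such decomposition:
Bags: B1 = {1, 2}  B2 = {0, 2}
Tree: B1–B2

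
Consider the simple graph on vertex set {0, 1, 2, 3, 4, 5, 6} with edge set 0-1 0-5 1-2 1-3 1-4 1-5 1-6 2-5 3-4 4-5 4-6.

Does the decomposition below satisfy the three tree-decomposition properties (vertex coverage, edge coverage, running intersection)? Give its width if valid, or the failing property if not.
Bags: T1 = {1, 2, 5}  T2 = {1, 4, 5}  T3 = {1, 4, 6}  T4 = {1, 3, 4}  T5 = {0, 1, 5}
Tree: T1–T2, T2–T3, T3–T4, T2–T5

Yes; width 2.

Vertex coverage: the bags together contain {0, 1, 2, 3, 4, 5, 6}, the full vertex set. Edge coverage: each edge of G has both endpoints in at least one bag. Running intersection: for every vertex, the bags containing it form a connected subtree. All three properties hold, so this is a valid tree decomposition of width max|bag| − 1 = 2, and hence tw(G) ≤ 2.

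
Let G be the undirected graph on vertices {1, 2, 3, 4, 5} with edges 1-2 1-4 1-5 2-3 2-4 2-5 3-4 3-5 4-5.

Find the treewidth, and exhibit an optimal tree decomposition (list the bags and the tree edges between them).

Treewidth 3.
One such decomposition:
Bags: B1 = {1, 2, 4, 5}  B2 = {2, 3, 4, 5}
Tree: B1–B2

The largest bag has 4 vertices, giving width 3; this decomposition certifies tw(G) ≤ 3. Conversely, {1, 2, 4, 5} is a clique of size 4, and the vertices of any clique must share a bag in every tree decomposition; so some bag has ≥ 4 vertices and tw(G) ≥ 3. Combining the bounds, tw(G) = 3.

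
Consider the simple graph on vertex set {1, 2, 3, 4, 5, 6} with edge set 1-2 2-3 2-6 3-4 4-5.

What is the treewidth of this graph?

A width-1 tree decomposition is:
Bags: B1 = {4, 5}  B2 = {3, 4}  B3 = {2, 3}  B4 = {1, 2}  B5 = {2, 6}
Tree: B1–B2, B2–B3, B3–B4, B4–B5
The largest bag has 2 vertices, giving width 1; this decomposition certifies tw(G) ≤ 1. G has an edge, so its treewidth is at least 1. Combining the bounds, tw(G) = 1.

1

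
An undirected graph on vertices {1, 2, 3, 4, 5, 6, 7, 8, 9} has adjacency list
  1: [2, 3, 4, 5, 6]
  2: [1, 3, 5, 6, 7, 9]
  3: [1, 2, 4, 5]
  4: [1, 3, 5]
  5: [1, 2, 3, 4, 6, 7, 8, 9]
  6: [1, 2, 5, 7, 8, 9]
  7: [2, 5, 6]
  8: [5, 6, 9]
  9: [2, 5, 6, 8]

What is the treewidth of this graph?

3

A width-3 tree decomposition is:
Bags: B1 = {1, 2, 5, 6}  B2 = {1, 2, 3, 5}  B3 = {2, 5, 6, 9}  B4 = {1, 3, 4, 5}  B5 = {5, 6, 8, 9}  B6 = {2, 5, 6, 7}
Tree: B1–B2, B1–B3, B2–B4, B3–B5, B3–B6
Every bag has size at most 4, so the width is 4 − 1 = 3 and tw(G) ≤ 3. Conversely, {5, 6, 8, 9} is a clique of size 4, and the vertices of any clique must share a bag in every tree decomposition; so some bag has ≥ 4 vertices and tw(G) ≥ 3. Hence tw(G) = 3 exactly.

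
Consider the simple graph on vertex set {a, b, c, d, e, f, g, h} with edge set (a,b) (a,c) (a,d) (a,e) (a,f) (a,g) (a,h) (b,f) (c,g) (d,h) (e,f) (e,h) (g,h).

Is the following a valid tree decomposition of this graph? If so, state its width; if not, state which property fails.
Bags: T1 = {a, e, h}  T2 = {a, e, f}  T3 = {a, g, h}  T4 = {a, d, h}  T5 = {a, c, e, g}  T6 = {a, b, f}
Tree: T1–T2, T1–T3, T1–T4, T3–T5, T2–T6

A tree decomposition must satisfy three properties: every vertex lies in some bag; for every edge, both endpoints lie together in some bag; and for every vertex, the bags containing it form a connected subtree. Here bags containing vertex e are not connected in the tree, so the decomposition is invalid.

No — bags containing vertex e are not connected in the tree.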